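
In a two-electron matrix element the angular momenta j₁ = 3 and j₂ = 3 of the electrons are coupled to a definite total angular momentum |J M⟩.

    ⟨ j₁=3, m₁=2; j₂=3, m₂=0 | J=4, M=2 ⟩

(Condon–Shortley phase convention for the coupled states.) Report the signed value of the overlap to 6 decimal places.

+0.139573

triangle: 2!·4!·4!/11! = 1152/39916800
(j±m)!: 5!·1!·3!·3!·6!·2! = 6220800
prefactor² = (2J+1)·Δ·N² = 124416/77
  k=0: +1/(0!·2!·1!·3!·3!·1!) = 1/72
  k=1: −1/(1!·1!·0!·2!·4!·2!) = -1/96
Σ = 1/288  ⇒  CG² = 124416/77·(1/288)² = 3/154
CG = +√(3/154) = +0.139573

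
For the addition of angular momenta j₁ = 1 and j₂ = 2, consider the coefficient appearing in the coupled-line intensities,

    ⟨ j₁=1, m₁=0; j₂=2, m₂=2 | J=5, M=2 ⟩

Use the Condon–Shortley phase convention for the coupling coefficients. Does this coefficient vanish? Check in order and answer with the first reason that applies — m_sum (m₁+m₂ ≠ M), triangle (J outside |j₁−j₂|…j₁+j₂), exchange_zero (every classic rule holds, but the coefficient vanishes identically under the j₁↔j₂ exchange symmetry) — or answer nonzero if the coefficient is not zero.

m-sum: m₁+m₂ = 0+2 = 2, M = 2  ✓
triangle: need |j₁−j₂| ≤ J ≤ j₁+j₂, i.e. J ∈ [1, 3]; J = 5 is outside ✗ ⇒ coefficient is 0

triangle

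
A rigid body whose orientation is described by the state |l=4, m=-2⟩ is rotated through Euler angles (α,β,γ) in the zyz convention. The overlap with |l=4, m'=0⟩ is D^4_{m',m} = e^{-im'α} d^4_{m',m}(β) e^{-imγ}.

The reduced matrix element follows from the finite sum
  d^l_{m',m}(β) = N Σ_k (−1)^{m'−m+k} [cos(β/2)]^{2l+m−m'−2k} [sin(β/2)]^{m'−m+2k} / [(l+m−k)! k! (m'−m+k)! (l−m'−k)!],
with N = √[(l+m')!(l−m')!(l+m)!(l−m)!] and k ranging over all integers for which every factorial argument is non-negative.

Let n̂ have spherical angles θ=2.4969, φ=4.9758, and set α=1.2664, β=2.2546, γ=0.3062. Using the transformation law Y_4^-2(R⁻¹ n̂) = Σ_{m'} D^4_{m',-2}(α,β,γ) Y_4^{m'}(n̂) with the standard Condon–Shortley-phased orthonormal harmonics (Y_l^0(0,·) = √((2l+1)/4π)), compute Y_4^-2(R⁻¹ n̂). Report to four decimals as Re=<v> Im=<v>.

Re=-0.0878 Im=-0.2881

Need the full column D^4_{m',-2} for m'=−4..4 at α=1.2664, β=2.2546, γ=0.3062.
cos(β/2)=0.429100, sin(β/2)=0.903257
d^4_{-4,-2}: single k=2 term ⇒ +0.026950;  D = +0.022163-0.015332i
d^4_{-3,-2}: k∈[1..2] ⇒ +0.009053 -0.120341 = -0.111288;  D = +0.032972+0.106291i
d^4_{-2,-2}: k∈[0..2] ⇒ +0.001149 -0.061116 +0.338510 = +0.278543;  D = -0.278541-0.001005i
d^4_{-1,-2}: k∈[0..2] ⇒ -0.010265 +0.227423 -0.671812 = -0.454654;  D = +0.137831-0.433258i
d^4_{0,-2}: k∈[0..2] ⇒ +0.048317 -0.570913 +0.948651 = +0.426054;  D = +0.348628+0.244910i
d^4_{1,-2}: k∈[0..2] ⇒ -0.151615 +1.007717 -0.893046 = -0.036944;  D = -0.029321+0.022475i
d^4_{2,-2}: k∈[0..2] ⇒ +0.338510 -1.199959 +0.443088 = -0.418361;  D = +0.143299+0.393054i
d^4_{3,-2}: k∈[0..1] ⇒ -0.533234 +0.787593 = +0.254359;  D = -0.254099+0.011495i
d^4_{4,-2}: single k=0 term ⇒ +0.529132;  D = -0.135615+0.511458i
Y_4^{m'}(θ=2.4969,φ=4.9758) and Σ D·Y over m':
  (+0.0222-0.0153i)·(+0.0285-0.0502i)  (+0.0330+0.1063i)·(+0.1543+0.1528i)  (-0.2785-0.0010i)·(-0.3626+0.2109i)  (+0.1378-0.4333i)·(-0.0871-0.3230i)  (+0.3486+0.2449i)·(-0.1990+0.0000i)  (-0.0293+0.0225i)·(+0.0871-0.3230i)  (+0.1433+0.3931i)·(-0.3626-0.2109i)  (-0.2541+0.0115i)·(-0.1543+0.1528i)  (-0.1356+0.5115i)·(+0.0285+0.0502i)
Y_4^-2(R⁻¹ n̂) = -0.087823-0.288116i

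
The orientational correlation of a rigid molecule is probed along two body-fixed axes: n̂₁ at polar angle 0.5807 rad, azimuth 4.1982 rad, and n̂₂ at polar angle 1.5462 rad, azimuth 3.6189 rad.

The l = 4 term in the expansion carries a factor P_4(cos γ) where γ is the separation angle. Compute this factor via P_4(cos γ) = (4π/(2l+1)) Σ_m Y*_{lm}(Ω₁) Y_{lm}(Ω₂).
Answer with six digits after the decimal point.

-0.255966

Expand P_4 via completeness: Σ_{m} conj(Y_{4,m}) at Ω₁ times Y_{4,m} at Ω₂ —
  [-4]  conj(Y_{4,-4})(Ω₁) = -0.01872 - 0.03545j ; Y_{4,-4}(Ω₂) = -0.14675 - 0.41693j ; Δ = -0.01203 + 0.01301j
  [-3]  conj(Y_{4,-3})(Ω₁) = 0.17272 + 0.00488j ; Y_{4,-3}(Ω₂) = -0.00426 + 0.03046j ; Δ = -0.00088 + 0.00524j
  [-2]  conj(Y_{4,-2})(Ω₁) = -0.20234 + 0.33571j ; Y_{4,-2}(Ω₂) = -0.19239 + 0.27168j ; Δ = -0.05228 - 0.11956j
  [-1]  conj(Y_{4,-1})(Ω₁) = -0.20205 - 0.35769j ; Y_{4,-1}(Ω₂) = 0.03095 - 0.01601j ; Δ = -0.01198 - 0.00784j
  [+0]  conj(Y_{4,0})(Ω₁) = -0.09187 + 0.00000j ; Y_{4,0}(Ω₂) = 0.31544 + 0.00000j ; Δ = -0.02898 + 0.00000j
  [+1]  conj(Y_{4,1})(Ω₁) = 0.20205 - 0.35769j ; Y_{4,1}(Ω₂) = -0.03095 - 0.01601j ; Δ = -0.01198 + 0.00784j
  [+2]  conj(Y_{4,2})(Ω₁) = -0.20234 - 0.33571j ; Y_{4,2}(Ω₂) = -0.19239 - 0.27168j ; Δ = -0.05228 + 0.11956j
  [+3]  conj(Y_{4,3})(Ω₁) = -0.17272 + 0.00488j ; Y_{4,3}(Ω₂) = 0.00426 + 0.03046j ; Δ = -0.00088 - 0.00524j
  [+4]  conj(Y_{4,4})(Ω₁) = -0.01872 + 0.03545j ; Y_{4,4}(Ω₂) = -0.14675 + 0.41693j ; Δ = -0.01203 - 0.01301j
Total Σ_m = -0.18332 + 0.00000j. Multiply by 1.396263: -0.25597 + 0.00000j. P_4(cos γ) = -0.255966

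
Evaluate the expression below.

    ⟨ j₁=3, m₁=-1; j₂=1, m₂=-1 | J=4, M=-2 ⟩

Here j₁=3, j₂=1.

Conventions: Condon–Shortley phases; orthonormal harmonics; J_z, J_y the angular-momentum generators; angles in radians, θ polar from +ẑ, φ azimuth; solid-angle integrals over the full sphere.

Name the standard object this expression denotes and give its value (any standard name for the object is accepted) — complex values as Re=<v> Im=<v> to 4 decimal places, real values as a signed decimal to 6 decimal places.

Clebsch–Gordan coefficient, +√(15/28) ≈ +0.731925

This is a Clebsch–Gordan (vector-coupling) coefficient.
j₁+j₂−J=0  J+j₁−j₂=6  J−j₁+j₂=2  j₁+j₂+J+1=9
(j₁±m₁, j₂±m₂, J±M) = (2,4,0,2,2,6)
P² = 34560/7
sum k=0..0:
  [0] +1/96 = 1/96
S = 1/96
C² = P²·S² = 15/28 ; C = +0.731925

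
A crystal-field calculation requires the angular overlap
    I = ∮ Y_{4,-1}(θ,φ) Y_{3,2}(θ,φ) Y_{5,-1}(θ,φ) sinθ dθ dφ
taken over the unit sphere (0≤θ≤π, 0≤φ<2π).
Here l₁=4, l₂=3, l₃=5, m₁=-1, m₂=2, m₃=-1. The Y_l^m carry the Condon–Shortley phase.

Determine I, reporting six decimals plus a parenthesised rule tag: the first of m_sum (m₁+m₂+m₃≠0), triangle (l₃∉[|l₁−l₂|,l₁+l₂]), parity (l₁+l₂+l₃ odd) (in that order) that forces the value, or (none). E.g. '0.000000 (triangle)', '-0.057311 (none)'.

Checks pass: Σm=0; 12 even; l₃=5∈[1,7].
(2·4+1)(2·3+1)(2·5+1) = 693
Δ: 2! 6! 4! / 13! → 1/180180
sum: t=0:+1/576 t=1:−1/144 t=2:+1/576 = -1/288
3j²(4 3 5; 0 0 0) = Δ·Π!·Σ² = 20/1001  (sign +1)
sum: t=1:−1/1152 t=2:+1/432 = 5/3456
3j²(4 3 5; -1 2 -1) = Δ·Π!·Σ² = 625/36036  (sign +1)
combine: 4πI² = 693·20/1001·625/36036 = 3125/13013
take √, sign +1: I = 0.13823925
No selection rule forces the value: the integral is nonzero (none).

0.138239 (none)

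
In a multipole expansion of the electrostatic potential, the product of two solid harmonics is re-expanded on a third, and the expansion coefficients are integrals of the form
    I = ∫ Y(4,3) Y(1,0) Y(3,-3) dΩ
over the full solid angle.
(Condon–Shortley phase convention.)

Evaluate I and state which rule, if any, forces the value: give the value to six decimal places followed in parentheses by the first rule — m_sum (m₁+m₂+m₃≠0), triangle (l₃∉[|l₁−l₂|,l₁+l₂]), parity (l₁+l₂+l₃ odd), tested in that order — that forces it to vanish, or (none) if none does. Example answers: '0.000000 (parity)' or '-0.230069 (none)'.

-0.162868 (none)

m-sum 0 ✓  L=8 even ✓  3≤3≤5 ✓
Π(2lᵢ+1) = 9×3×7 = 189
triangle coeff Δ(4,1,3) = 1/252
Σ_t [1,1]: t=1:−1/36 = -1/36
(3j)²=4/63 [(4 1 3; 0 0 0)], sign=+1
Σ_t [1,1]: t=1:−1/720 = -1/720
(3j)²=1/36 [(4 1 3; 3 0 -3)], sign=-1
⇒ 4πI² = 1/3
I = (-1)√(1/3/(4π)) = -0.16286750
No selection rule forces the value: the integral is nonzero (none).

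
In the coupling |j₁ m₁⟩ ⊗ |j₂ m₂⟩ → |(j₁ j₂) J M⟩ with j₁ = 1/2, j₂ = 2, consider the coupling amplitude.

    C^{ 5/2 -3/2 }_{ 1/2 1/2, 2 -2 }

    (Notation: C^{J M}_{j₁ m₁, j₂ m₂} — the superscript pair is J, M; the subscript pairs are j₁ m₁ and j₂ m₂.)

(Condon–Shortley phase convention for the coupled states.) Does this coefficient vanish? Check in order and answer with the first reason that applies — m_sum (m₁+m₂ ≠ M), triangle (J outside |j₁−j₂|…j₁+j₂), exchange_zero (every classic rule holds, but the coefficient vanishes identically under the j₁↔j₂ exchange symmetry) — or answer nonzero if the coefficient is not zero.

nonzero

m-sum: m₁+m₂ = 1/2+(-2) = -3/2, M = -3/2  ✓
triangle: |j₁−j₂| = 3/2 ≤ J = 5/2 ≤ j₁+j₂ = 5/2  ✓
exchange: j₁≠j₂ or m₁≠m₂ — the exchange symmetry imposes no constraint here
value check: CG = +√(1/5) = +0.447214 ≠ 0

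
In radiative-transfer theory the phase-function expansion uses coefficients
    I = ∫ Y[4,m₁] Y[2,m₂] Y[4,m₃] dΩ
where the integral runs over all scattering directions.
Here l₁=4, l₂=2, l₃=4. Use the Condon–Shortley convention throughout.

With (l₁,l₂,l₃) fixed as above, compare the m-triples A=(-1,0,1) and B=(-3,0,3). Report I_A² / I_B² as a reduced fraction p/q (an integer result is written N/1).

Shared (l₁,l₂,l₃)=(4,2,4): N and (l;000)² cancel in I_A²/I_B².
A: Δ = 2!·6!·2!/11! = 1/13860; Racah Σ t=0..2: t=0:+1/480 t=1:−1/48 t=2:+1/144 = -17/1440; ⇒ 3j(4 2 4; -1 0 1)² = 289/13860, sgn +1
B: Δ = 2!·6!·2!/11! = 1/13860; Racah Σ t=1..2: t=1:−1/720 t=2:+1/480 = 1/1440; ⇒ 3j(4 2 4; -3 0 3)² = 7/1980, sgn -1
I_A²/I_B² = (289/13860)/(7/1980) = 289/49

289/49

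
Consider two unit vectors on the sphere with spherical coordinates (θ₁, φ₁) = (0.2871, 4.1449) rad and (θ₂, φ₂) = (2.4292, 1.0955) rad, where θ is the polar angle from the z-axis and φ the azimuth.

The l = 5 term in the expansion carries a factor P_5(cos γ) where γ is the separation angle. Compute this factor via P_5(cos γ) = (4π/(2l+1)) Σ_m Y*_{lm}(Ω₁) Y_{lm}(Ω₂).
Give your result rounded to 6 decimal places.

-0.027700

Summing Y*_{l m}(θ₁,φ₁)·Y_{l m}(θ₂,φ₂) over m ∈ [−5, 5]; prefactor 4π/(2·5+1) = 1.142397:
  term(m=-5) = -0.000042+0.000021i   from Y*(Ω₁)=-0.000253+0.000806i, Y(Ω₂)=+0.038357+0.039946i
  term(m=-4) = -0.001712+0.000662i   from Y*(Ω₁)=-0.005825-0.006927i, Y(Ω₂)=+0.065779-0.191799i
  term(m=-3) = -0.022077+0.006267i   from Y*(Ω₁)=+0.056678-0.007506i, Y(Ω₂)=-0.397191+0.057962i
  term(m=-2) = -0.088728+0.016548i   from Y*(Ω₁)=-0.096807+0.207882i, Y(Ω₂)=+0.228756+0.320290i
  term(m=-1) = +0.014436-0.001335i   from Y*(Ω₁)=-0.287128-0.450445i, Y(Ω₂)=-0.012420+0.024132i
  term(m=+0) = +0.171997+0.000000i   from Y*(Ω₁)=+0.439080-0.000000i, Y(Ω₂)=+0.391721+0.000000i
  term(m=+1) = +0.014436+0.001335i   from Y*(Ω₁)=+0.287128-0.450445i, Y(Ω₂)=+0.012420+0.024132i
  term(m=+2) = -0.088728-0.016548i   from Y*(Ω₁)=-0.096807-0.207882i, Y(Ω₂)=+0.228756-0.320290i
  term(m=+3) = -0.022077-0.006267i   from Y*(Ω₁)=-0.056678-0.007506i, Y(Ω₂)=+0.397191+0.057962i
  term(m=+4) = -0.001712-0.000662i   from Y*(Ω₁)=-0.005825+0.006927i, Y(Ω₂)=+0.065779+0.191799i
  term(m=+5) = -0.000042-0.000021i   from Y*(Ω₁)=+0.000253+0.000806i, Y(Ω₂)=-0.038357+0.039946i
Accumulated sum -0.024247-0.000000i; after 4π/(2l+1) scaling, -0.027700-0.000000i ⇒ P_5 = -0.027700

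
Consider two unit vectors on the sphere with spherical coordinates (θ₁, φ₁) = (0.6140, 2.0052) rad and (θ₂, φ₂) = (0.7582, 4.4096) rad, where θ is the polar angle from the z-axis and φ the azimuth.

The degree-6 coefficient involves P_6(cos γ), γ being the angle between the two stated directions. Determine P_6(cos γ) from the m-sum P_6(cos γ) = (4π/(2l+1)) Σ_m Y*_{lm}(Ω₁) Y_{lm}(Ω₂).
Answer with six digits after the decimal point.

0.129492

Addition theorem: P_6(cos γ) = (4π/13) Σ_m Y*_{lm}(Ω₁) Y_{lm}(Ω₂), m = −6…6:
  [-6]  conj(Y_{6,-6})(Ω₁) = +0.015198-0.009011i ; Y_{6,-6}(Ω₂) = +0.012432-0.049525i ; Δ = -0.000257-0.000865i
  [-5]  conj(Y_{6,-5})(Ω₁) = -0.071603-0.049115i ; Y_{6,-5}(Ω₂) = -0.186475+0.010613i ; Δ = +0.013874+0.008399i
  [-4]  conj(Y_{6,-4})(Ω₁) = -0.041441+0.246111i ; Y_{6,-4}(Ω₂) = +0.134711+0.358282i ; Δ = -0.093760+0.018306i
  [-3]  conj(Y_{6,-3})(Ω₁) = +0.427028-0.117074i ; Y_{6,-3}(Ω₂) = +0.339367-0.264708i ; Δ = +0.113929-0.152769i
  [-2]  conj(Y_{6,-2})(Ω₁) = -0.258510-0.305678i ; Y_{6,-2}(Ω₂) = -0.086368-0.059797i ; Δ = +0.004048+0.041859i
  [-1]  conj(Y_{6,-1})(Ω₁) = +0.025618-0.055215i ; Y_{6,-1}(Ω₂) = +0.100832-0.322772i ; Δ = -0.015239-0.013836i
  [+0]  conj(Y_{6,0})(Ω₁) = -0.417334-0.000000i ; Y_{6,0}(Ω₂) = -0.212710+0.000000i ; Δ = +0.088771+0.000000i
  [+1]  conj(Y_{6,1})(Ω₁) = -0.025618-0.055215i ; Y_{6,1}(Ω₂) = -0.100832-0.322772i ; Δ = -0.015239+0.013836i
  [+2]  conj(Y_{6,2})(Ω₁) = -0.258510+0.305678i ; Y_{6,2}(Ω₂) = -0.086368+0.059797i ; Δ = +0.004048-0.041859i
  [+3]  conj(Y_{6,3})(Ω₁) = -0.427028-0.117074i ; Y_{6,3}(Ω₂) = -0.339367-0.264708i ; Δ = +0.113929+0.152769i
  [+4]  conj(Y_{6,4})(Ω₁) = -0.041441-0.246111i ; Y_{6,4}(Ω₂) = +0.134711-0.358282i ; Δ = -0.093760-0.018306i
  [+5]  conj(Y_{6,5})(Ω₁) = +0.071603-0.049115i ; Y_{6,5}(Ω₂) = +0.186475+0.010613i ; Δ = +0.013874-0.008399i
  [+6]  conj(Y_{6,6})(Ω₁) = +0.015198+0.009011i ; Y_{6,6}(Ω₂) = +0.012432+0.049525i ; Δ = -0.000257+0.000865i
Σ over m = +0.133961-0.000000i; ×(4π/13) → +0.129492-0.000000i. Real part: 0.129492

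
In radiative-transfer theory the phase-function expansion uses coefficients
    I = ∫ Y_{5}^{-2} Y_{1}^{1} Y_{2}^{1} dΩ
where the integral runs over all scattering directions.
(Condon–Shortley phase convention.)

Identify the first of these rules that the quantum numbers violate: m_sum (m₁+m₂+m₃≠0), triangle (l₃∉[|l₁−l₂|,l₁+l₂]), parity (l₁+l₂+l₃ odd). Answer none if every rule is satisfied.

triangle

m₁+m₂+m₃ = -2 + 1 + 1 = 0  ✓
triangle: need |l₁−l₂| ≤ l₃ ≤ l₁+l₂ = [4,6]; l₃=2 is outside  ✗
parity: l₁+l₂+l₃ = 8 is even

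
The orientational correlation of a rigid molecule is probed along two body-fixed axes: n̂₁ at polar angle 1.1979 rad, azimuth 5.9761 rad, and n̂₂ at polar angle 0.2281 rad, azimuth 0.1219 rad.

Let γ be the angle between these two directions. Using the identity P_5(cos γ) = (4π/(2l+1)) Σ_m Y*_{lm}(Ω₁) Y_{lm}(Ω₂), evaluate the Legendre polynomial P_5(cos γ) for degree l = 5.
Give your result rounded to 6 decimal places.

-0.019306

Summing Y*_{l m}(θ₁,φ₁)·Y_{l m}(θ₂,φ₂) over m ∈ [−5, 5]; prefactor 4π/(2·5+1) = 1.142397:
  m=-5: Y*=0.01150 - 0.32491j  Y=0.00023 - 0.00016j  product -0.00005 - 0.00007j
  m=-4: Y*=0.13506 - 0.37884j  Y=0.00330 - 0.00175j  product -0.00022 - 0.00149j
  m=-3: Y*=0.03287 - 0.04328j  Y=0.02817 - 0.01079j  product 0.00046 - 0.00157j
  m=-2: Y*=-0.26337 + 0.18572j  Y=0.15127 - 0.03763j  product -0.03285 + 0.03800j
  m=-1: Y*=-0.13881 + 0.04402j  Y=0.47612 - 0.05833j  product -0.06352 + 0.02905j
  m=+0: Y*=0.29054 + 0.00000j  Y=0.60392 + 0.00000j  product 0.17546 + 0.00000j
  m=+1: Y*=0.13881 + 0.04402j  Y=-0.47612 - 0.05833j  product -0.06352 - 0.02905j
  m=+2: Y*=-0.26337 - 0.18572j  Y=0.15127 + 0.03763j  product -0.03285 - 0.03800j
  m=+3: Y*=-0.03287 - 0.04328j  Y=-0.02817 - 0.01079j  product 0.00046 + 0.00157j
  m=+4: Y*=0.13506 + 0.37884j  Y=0.00330 + 0.00175j  product -0.00022 + 0.00149j
  m=+5: Y*=-0.01150 - 0.32491j  Y=-0.00023 - 0.00016j  product -0.00005 + 0.00007j
Accumulated sum -0.01690 - 0.00000j; after 4π/(2l+1) scaling, -0.01931 - 0.00000j ⇒ P_5 = -0.019306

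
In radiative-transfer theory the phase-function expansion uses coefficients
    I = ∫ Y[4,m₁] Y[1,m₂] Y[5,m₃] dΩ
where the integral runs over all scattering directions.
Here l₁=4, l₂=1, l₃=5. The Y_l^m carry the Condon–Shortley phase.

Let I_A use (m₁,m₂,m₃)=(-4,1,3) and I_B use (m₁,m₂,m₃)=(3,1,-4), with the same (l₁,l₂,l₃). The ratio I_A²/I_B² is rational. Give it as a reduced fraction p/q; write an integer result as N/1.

Same 4,1,5: normalisation and zero-m 3j drop out of the ratio.
A: Δ: 0! 8! 2! / 11! → 1/495; sum: t=0:+1/80640 = 1/80640; 3j²(4 1 5; -4 1 3) = Δ·Π!·Σ² = 1/495  (sign +1)
B: Δ: 0! 8! 2! / 11! → 1/495; sum: t=0:+1/10080 = 1/10080; 3j²(4 1 5; 3 1 -4) = Δ·Π!·Σ² = 4/55  (sign -1)
I_A²/I_B² = (1/495)/(4/55) = 1/36

1/36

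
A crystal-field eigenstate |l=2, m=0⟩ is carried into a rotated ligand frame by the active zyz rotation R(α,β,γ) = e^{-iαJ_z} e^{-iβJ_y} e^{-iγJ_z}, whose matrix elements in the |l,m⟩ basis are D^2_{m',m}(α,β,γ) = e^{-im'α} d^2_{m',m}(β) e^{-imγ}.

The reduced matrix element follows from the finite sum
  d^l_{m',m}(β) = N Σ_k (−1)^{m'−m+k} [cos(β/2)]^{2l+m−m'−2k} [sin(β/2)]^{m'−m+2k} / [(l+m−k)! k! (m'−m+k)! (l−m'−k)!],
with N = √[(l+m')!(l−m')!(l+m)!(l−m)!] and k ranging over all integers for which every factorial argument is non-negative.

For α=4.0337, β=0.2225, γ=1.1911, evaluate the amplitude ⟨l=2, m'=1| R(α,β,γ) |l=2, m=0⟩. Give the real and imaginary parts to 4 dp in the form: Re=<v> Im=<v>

Re=0.1655 Im=-0.2052

Split into d^2_{1,0}(β=0.2225) × two z-phases.
c=cos(0.222500/2)=0.993818, s=sin(0.222500/2)=0.111021; N=√[6·1·2·2]=4.898979
Admissible k: 0..1 (factorial args all ≥0)
  k=0: (−1)^1·4.8990/(2)·0.9938^3·0.1110^1 = -0.266932
  k=1: (−1)^2·4.8990/(2)·0.9938^1·0.1110^3 = +0.003331
d^2_{1,0}(0.2225) = -0.266932 +0.003331 = -0.263601
Phases: e^{-i·(1)·4.0337}=-0.627773+0.778396i, e^{-i·(0)·1.1911}=+1.000000+0.000000i ⇒ D=+0.165481-0.205186i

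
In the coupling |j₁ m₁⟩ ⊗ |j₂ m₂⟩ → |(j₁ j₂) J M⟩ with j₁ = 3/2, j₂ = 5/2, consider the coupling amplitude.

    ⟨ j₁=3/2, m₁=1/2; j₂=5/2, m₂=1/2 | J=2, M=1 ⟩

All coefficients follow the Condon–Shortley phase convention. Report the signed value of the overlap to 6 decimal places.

−√(25/84) ≈ -0.545545

triangle: 2!·1!·3!/7! = 12/5040
(j±m)!: 2!·1!·3!·2!·3!·1! = 144
prefactor² = (2J+1)·Δ·N² = 12/7
  k=0: +1/(0!·2!·1!·3!·0!·0!) = 1/12
  k=1: −1/(1!·1!·0!·2!·1!·1!) = -1/2
Σ = -5/12  ⇒  CG² = 12/7·(-5/12)² = 25/84
CG = −√(25/84) = -0.545545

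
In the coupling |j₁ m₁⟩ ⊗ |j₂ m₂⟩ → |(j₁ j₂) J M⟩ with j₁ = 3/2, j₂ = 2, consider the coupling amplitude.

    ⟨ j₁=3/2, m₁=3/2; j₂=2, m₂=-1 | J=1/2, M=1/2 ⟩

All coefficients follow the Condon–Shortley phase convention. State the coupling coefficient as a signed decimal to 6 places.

√[2·3!0!1!/5! · 3!0!1!3!1!0!] = √(18/5)
  +(−1)^0/∏(0,3,0,1,0,0)! = 1/6  (running 1/6)
⟨..|..⟩ = √(18/5)·(1/6) = +0.316228

+√(1/10) = +0.316228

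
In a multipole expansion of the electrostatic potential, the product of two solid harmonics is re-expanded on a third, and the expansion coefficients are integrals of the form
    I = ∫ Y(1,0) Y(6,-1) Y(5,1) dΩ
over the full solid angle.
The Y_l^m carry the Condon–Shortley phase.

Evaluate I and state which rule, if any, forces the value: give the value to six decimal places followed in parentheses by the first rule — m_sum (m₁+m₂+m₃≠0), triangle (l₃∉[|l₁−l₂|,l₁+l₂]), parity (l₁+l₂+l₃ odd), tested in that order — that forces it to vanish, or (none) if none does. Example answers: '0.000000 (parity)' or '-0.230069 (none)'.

-0.241725 (none)

m-sum 0 ✓  L=12 even ✓  5≤5≤7 ✓
Π(2lᵢ+1) = 3×13×11 = 429
triangle coeff Δ(1,6,5) = 1/858
Σ_t [1,1]: t=1:−1/14400 = -1/14400
(3j)²=6/143 [(1 6 5; 0 0 0)], sign=+1
Σ_t [1,1]: t=1:−1/17280 = -1/17280
(3j)²=35/858 [(1 6 5; 0 -1 1)], sign=-1
⇒ 4πI² = 105/143
I = (-1)√(105/143/(4π)) = -0.24172507
No selection rule forces the value: the integral is nonzero (none).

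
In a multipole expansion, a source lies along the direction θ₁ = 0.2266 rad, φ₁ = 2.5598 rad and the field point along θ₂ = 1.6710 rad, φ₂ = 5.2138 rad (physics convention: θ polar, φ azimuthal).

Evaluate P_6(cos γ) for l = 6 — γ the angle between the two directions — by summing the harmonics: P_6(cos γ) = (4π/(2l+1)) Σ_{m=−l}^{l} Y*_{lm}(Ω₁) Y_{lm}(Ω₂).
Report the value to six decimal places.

Expand P_6 via completeness: Σ_{m} conj(Y_{6,m}) at Ω₁ times Y_{6,m} at Ω₂ —
  [-6]  conj(Y_{6,-6})(Ω₁) = -0.000058+0.000021i ; Y_{6,-6}(Ω₂) = +0.464578+0.062216i ; Δ = -0.000028+0.000006i
  [-5]  conj(Y_{6,-5})(Ω₁) = +0.000908+0.000215i ; Y_{6,-5}(Ω₂) = -0.096775+0.131472i ; Δ = -0.000116+0.000099i
  [-4]  conj(Y_{6,-4})(Ω₁) = -0.005892-0.006244i ; Y_{6,-4}(Ω₂) = +0.131093+0.282223i ; Δ = +0.000990-0.002481i
  [-3]  conj(Y_{6,-3})(Ω₁) = +0.009308+0.052772i ; Y_{6,-3}(Ω₂) = -0.185084-0.012338i ; Δ = -0.001072-0.009882i
  [-2]  conj(Y_{6,-2})(Ω₁) = +0.088946-0.206219i ; Y_{6,-2}(Ω₂) = -0.142777+0.223748i ; Δ = +0.033442+0.049345i
  [-1]  conj(Y_{6,-1})(Ω₁) = -0.472232+0.310603i ; Y_{6,-1}(Ω₂) = -0.092698-0.169114i ; Δ = +0.096302+0.051069i
  [+0]  conj(Y_{6,0})(Ω₁) = +0.537387-0.000000i ; Y_{6,0}(Ω₂) = -0.253041+0.000000i ; Δ = -0.135981+0.000000i
  [+1]  conj(Y_{6,1})(Ω₁) = +0.472232+0.310603i ; Y_{6,1}(Ω₂) = +0.092698-0.169114i ; Δ = +0.096302-0.051069i
  [+2]  conj(Y_{6,2})(Ω₁) = +0.088946+0.206219i ; Y_{6,2}(Ω₂) = -0.142777-0.223748i ; Δ = +0.033442-0.049345i
  [+3]  conj(Y_{6,3})(Ω₁) = -0.009308+0.052772i ; Y_{6,3}(Ω₂) = +0.185084-0.012338i ; Δ = -0.001072+0.009882i
  [+4]  conj(Y_{6,4})(Ω₁) = -0.005892+0.006244i ; Y_{6,4}(Ω₂) = +0.131093-0.282223i ; Δ = +0.000990+0.002481i
  [+5]  conj(Y_{6,5})(Ω₁) = -0.000908+0.000215i ; Y_{6,5}(Ω₂) = +0.096775+0.131472i ; Δ = -0.000116-0.000099i
  [+6]  conj(Y_{6,6})(Ω₁) = -0.000058-0.000021i ; Y_{6,6}(Ω₂) = +0.464578-0.062216i ; Δ = -0.000028-0.000006i
Accumulated sum +0.123054+0.000000i; after 4π/(2l+1) scaling, +0.118949+0.000000i ⇒ P_6 = 0.118949

0.118949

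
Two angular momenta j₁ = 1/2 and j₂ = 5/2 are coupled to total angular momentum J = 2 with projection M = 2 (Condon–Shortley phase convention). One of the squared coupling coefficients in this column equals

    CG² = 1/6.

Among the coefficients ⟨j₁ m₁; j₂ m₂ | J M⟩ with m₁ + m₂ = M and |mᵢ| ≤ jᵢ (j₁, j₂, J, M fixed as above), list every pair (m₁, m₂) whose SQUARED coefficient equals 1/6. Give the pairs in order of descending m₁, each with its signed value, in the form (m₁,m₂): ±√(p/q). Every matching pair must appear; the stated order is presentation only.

Admissible pairs with m₁+m₂ = M = 2: (-1/2,5/2), (1/2,3/2)
  (m₁,m₂)=(1/2,3/2): CG² = 1/6, CG = +√(1/6)   ← matches the target
  (m₁,m₂)=(-1/2,5/2): CG² = 5/6, CG = −√(5/6)
Pairs with CG² = 1/6: (1/2,3/2): +√(1/6)

(1/2,3/2): +√(1/6)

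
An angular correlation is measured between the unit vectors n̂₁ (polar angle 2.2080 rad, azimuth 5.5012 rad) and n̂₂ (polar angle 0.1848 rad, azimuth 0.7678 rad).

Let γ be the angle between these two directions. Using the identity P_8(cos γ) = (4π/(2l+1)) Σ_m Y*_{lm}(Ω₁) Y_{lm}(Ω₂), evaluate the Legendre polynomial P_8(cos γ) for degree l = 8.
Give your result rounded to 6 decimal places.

Term-by-term m-sum for l=8 (normalisation 4π/17 = 0.739198):
  term(m=-8) = (0.000000, 0.000000)   from Y*(Ω₁)=(0.089749, 0.002451), Y(Ω₂)=(0.000001, 0.000000)
  term(m=-7) = (0.000001, -0.000004)   from Y*(Ω₁)=(-0.183426, -0.192407), Y(Ω₂)=(0.000009, 0.000011)
  term(m=-6) = (-0.000085, -0.000011)   from Y*(Ω₁)=(-0.008956, 0.437290), Y(Ω₂)=(-0.000021, 0.000194)
  term(m=-5) = (-0.000076, 0.000717)   from Y*(Ω₁)=(0.269511, -0.260467), Y(Ω₂)=(-0.001475, 0.001236)
  term(m=-4) = (-0.000117, -0.000010)   from Y*(Ω₁)=(0.008350, 0.000114), Y(Ω₂)=(-0.014066, -0.000992)
  term(m=-3) = (-0.001704, 0.026990)   from Y*(Ω₁)=(-0.248656, -0.253801), Y(Ω₂)=(-0.050905, -0.056586)
  term(m=-2) = (0.053465, 0.002248)   from Y*(Ω₁)=(-0.001271, 0.186274), Y(Ω₂)=(0.010109, -0.287093)
  term(m=-1) = (-0.003875, 0.184382)   from Y*(Ω₁)=(-0.198017, 0.196670), Y(Ω₂)=(0.475410, -0.458965)
  term(m=+0) = (0.127789, 0.000000)   from Y*(Ω₁)=(0.232364, -0.000000), Y(Ω₂)=(0.549952, 0.000000)
  term(m=+1) = (-0.003875, -0.184382)   from Y*(Ω₁)=(0.198017, 0.196670), Y(Ω₂)=(-0.475410, -0.458965)
  term(m=+2) = (0.053465, -0.002248)   from Y*(Ω₁)=(-0.001271, -0.186274), Y(Ω₂)=(0.010109, 0.287093)
  term(m=+3) = (-0.001704, -0.026990)   from Y*(Ω₁)=(0.248656, -0.253801), Y(Ω₂)=(0.050905, -0.056586)
  term(m=+4) = (-0.000117, 0.000010)   from Y*(Ω₁)=(0.008350, -0.000114), Y(Ω₂)=(-0.014066, 0.000992)
  term(m=+5) = (-0.000076, -0.000717)   from Y*(Ω₁)=(-0.269511, -0.260467), Y(Ω₂)=(0.001475, 0.001236)
  term(m=+6) = (-0.000085, 0.000011)   from Y*(Ω₁)=(-0.008956, -0.437290), Y(Ω₂)=(-0.000021, -0.000194)
  term(m=+7) = (0.000001, 0.000004)   from Y*(Ω₁)=(0.183426, -0.192407), Y(Ω₂)=(-0.000009, 0.000011)
  term(m=+8) = (0.000000, -0.000000)   from Y*(Ω₁)=(0.089749, -0.002451), Y(Ω₂)=(0.000001, -0.000000)
Total Σ_m = (0.223009, -0.000000). Multiply by 0.739198: (0.164848, -0.000000). P_8(cos γ) = 0.164848

0.164848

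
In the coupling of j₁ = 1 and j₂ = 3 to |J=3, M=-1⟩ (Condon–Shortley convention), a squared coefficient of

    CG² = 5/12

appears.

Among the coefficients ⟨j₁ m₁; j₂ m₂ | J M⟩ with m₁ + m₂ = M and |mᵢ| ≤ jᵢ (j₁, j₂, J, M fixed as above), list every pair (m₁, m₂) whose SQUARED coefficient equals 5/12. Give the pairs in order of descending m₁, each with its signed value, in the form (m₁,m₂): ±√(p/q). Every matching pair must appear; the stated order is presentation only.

Admissible pairs with m₁+m₂ = M = -1: (-1,0), (0,-1), (1,-2)
  (m₁,m₂)=(1,-2): CG² = 5/12, CG = +√(5/12)   ← matches the target
  (m₁,m₂)=(0,-1): CG² = 1/12, CG = +√(1/12)
  (m₁,m₂)=(-1,0): CG² = 1/2, CG = −√(1/2)
Pairs with CG² = 5/12: (1,-2): +√(5/12)

(1,-2): +√(5/12)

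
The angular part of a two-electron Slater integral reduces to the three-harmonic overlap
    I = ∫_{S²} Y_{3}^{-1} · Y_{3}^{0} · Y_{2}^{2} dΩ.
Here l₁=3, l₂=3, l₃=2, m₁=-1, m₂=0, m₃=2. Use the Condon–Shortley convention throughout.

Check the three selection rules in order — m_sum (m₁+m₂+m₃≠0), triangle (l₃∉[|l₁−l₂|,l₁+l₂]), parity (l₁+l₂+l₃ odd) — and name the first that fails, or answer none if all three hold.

m_sum

Σmᵢ = 1  ✗
l₃∈[|l₁−l₂|,l₁+l₂]=[0,6], have l₃=2
Σlᵢ = 8 ⇒ even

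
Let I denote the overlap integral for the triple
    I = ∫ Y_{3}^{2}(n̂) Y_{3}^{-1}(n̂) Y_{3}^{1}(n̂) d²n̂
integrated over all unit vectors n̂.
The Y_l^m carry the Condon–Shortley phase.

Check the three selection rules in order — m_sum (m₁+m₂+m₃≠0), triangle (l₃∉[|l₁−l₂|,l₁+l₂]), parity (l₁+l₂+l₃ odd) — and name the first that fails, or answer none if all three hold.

m_sum

Σmᵢ = 2  ✗
l₃∈[|l₁−l₂|,l₁+l₂]=[0,6], have l₃=3
Σlᵢ = 9 ⇒ odd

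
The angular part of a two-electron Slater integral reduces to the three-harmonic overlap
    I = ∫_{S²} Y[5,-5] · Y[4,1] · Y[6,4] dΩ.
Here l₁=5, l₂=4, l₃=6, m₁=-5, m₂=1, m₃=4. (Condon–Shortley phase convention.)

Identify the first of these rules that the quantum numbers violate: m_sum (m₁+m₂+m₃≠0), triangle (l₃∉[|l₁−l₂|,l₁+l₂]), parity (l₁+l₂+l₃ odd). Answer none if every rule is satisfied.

parity

azimuthal sum: -5 + 1 + 4 = 0  ✓
1 ≤ 6 ≤ 9 (triangle on l)  ✓
L = 5 + 4 + 6 = 15 (odd)  ✗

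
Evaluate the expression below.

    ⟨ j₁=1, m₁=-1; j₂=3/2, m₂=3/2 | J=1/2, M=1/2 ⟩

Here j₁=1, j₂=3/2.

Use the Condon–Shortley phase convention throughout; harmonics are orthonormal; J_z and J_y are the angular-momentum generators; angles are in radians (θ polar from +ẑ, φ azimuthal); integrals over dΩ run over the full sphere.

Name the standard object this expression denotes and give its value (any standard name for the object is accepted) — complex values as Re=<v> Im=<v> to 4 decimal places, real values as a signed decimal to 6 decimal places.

Clebsch–Gordan coefficient, +√(1/2) ≈ +0.707107

This is a Clebsch–Gordan (vector-coupling) coefficient.
triangle: 2!×0!×1!/4! = 2/24
(j±m)!: 0!×2!×3!×0!×1!×0! = 12
prefactor² = (2J+1)×Δ×N² = 2
  k=2: +1/(2!×0!×0!×1!×0!×0!) = 1/2
Σ = 1/2  ⇒  CG² = 2×(1/2)² = 1/2
CG = +√(1/2) = +0.707107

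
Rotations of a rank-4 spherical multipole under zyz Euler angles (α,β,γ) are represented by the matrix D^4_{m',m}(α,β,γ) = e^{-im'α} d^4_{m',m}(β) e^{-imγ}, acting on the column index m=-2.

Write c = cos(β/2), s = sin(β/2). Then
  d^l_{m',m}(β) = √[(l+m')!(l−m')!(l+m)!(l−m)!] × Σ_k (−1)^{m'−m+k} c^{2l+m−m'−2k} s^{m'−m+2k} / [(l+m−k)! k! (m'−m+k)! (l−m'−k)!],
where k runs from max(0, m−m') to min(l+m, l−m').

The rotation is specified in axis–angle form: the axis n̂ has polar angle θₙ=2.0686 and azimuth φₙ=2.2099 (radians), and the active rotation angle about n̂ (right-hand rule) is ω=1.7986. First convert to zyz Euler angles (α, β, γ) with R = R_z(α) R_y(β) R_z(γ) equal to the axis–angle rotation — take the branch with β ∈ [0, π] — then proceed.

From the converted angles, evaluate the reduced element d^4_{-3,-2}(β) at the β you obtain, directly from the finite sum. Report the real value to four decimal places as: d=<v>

Axis–angle → zyz. n̂ = (sinθₙcosφₙ, sinθₙsinφₙ, cosθₙ) = (-0.524084, +0.705218, -0.477497), ω = 1.7986.
R = I cosω + sinω [n̂]ₓ + (1−cosω) n̂n̂ᵀ gives
  R = [+0.110855, +0.012099, +0.993763; -0.918223, +0.383811, +0.097756; -0.380234, -0.923332, +0.053657]
β = atan2(√(R₁₃²+R₂₃²), R₃₃) = 1.517114; α = atan2(R₂₃, R₁₃) mod 2π = 0.098054; γ = atan2(R₃₂, −R₃₁) mod 2π = 5.103032
d^4_{-3,-2}(β=1.5171) via the finite sum:
c=cos(1.517114/2)=0.725829, s=sin(1.517114/2)=0.687875; N=√[1·5040·2·720]=2693.993318
The bounds max(0,m−m')=1 and min(l+m,l−m')=2 give 2 terms
  k=1: (−1)^0·2693.9933/(720)·0.7258^7·0.6879^1 = +0.273159
  k=2: (−1)^1·2693.9933/(240)·0.7258^5·0.6879^3 = -0.736014
d^4_{-3,-2}(1.5171) = +0.273159 -0.736014 = -0.462855

d=-0.4629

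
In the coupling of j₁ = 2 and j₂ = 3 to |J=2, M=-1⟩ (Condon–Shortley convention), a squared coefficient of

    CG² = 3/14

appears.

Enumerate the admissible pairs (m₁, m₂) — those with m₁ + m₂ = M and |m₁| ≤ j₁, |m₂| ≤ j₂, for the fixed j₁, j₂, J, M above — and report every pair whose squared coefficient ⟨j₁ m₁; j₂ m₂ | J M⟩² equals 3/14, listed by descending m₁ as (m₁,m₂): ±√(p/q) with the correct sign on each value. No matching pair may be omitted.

Admissible pairs with m₁+m₂ = M = -1: (-2,1), (-1,0), (0,-1), (1,-2), (2,-3)
  (m₁,m₂)=(2,-3): CG² = 5/14, CG = +√(5/14)
  (m₁,m₂)=(1,-2): CG² = 0/1, CG = 0
  (m₁,m₂)=(0,-1): CG² = 1/7, CG = −√(1/7)
  (m₁,m₂)=(-1,0): CG² = 2/7, CG = +√(2/7)
  (m₁,m₂)=(-2,1): CG² = 3/14, CG = −√(3/14)   ← matches the target
Pairs with CG² = 3/14: (-2,1): −√(3/14)

(-2,1): −√(3/14)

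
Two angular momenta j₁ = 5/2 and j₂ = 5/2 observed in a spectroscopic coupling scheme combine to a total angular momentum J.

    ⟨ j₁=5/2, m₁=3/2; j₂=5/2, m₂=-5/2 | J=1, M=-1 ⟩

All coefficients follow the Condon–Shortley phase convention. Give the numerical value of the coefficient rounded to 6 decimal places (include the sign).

+√(1/7) ≈ +0.377964

triangle: 4!×1!×1!/7! = 24/5040
(j±m)!: 4!×1!×0!×5!×0!×2! = 5760
prefactor² = (2J+1)×Δ×N² = 576/7
  k=0: +1/(0!×4!×1!×0!×0!×1!) = 1/24
Σ = 1/24  ⇒  CG² = 576/7×(1/24)² = 1/7
CG = +√(1/7) = +0.377964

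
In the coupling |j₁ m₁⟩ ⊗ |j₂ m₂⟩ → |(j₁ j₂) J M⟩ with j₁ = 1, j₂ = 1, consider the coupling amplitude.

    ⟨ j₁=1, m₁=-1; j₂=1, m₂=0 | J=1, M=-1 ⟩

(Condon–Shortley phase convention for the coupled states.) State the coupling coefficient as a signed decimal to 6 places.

−√(1/2) = -0.707107

triangle: 1!*1!*1!/4! = 1/24
(j±m)!: 0!*2!*1!*1!*0!*2! = 4
prefactor² = (2J+1)*Δ*N² = 1/2
  k=1: −1/(1!*0!*1!*0!*0!*1!) = -1
Σ = -1  ⇒  CG² = 1/2*(-1)² = 1/2
CG = −√(1/2) = -0.707107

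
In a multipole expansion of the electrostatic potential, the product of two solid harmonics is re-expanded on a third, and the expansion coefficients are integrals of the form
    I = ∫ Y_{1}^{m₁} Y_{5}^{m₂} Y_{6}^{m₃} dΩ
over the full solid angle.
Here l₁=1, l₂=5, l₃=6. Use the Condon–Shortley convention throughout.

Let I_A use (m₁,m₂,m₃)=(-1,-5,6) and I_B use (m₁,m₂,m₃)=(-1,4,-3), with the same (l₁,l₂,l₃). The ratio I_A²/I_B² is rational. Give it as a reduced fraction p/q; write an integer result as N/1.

22/1

Same 1,5,6: normalisation and zero-m 3j drop out of the ratio.
A: Δ: 0! 2! 10! / 13! → 1/858; sum: t=0:+1/7257600 = 1/7257600; 3j²(1 5 6; -1 -5 6) = Δ·Π!·Σ² = 1/13  (sign +1)
B: Δ: 0! 2! 10! / 13! → 1/858; sum: t=0:+1/725760 = 1/725760; 3j²(1 5 6; -1 4 -3) = Δ·Π!·Σ² = 1/286  (sign -1)
I_A²/I_B² = (1/13)/(1/286) = 22/1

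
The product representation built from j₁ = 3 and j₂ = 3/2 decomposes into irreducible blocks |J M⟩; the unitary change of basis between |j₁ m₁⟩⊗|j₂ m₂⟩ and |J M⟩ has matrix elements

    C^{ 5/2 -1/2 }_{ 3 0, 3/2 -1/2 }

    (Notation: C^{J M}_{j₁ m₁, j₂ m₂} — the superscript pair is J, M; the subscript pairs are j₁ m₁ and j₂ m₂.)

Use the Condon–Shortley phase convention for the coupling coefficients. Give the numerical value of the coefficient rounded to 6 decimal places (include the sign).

√[6·2!4!1!/8! · 3!3!1!2!2!3!] = √(216/35)
  +(−1)^0/∏(0,2,3,1,1,0)! = 1/12  (running 1/12)
  +(−1)^1/∏(1,1,2,0,2,1)! = -1/4  (running -1/6)
⟨..|..⟩ = √(216/35)·(-1/6) = -0.414039

-0.414039  (= −√(6/35))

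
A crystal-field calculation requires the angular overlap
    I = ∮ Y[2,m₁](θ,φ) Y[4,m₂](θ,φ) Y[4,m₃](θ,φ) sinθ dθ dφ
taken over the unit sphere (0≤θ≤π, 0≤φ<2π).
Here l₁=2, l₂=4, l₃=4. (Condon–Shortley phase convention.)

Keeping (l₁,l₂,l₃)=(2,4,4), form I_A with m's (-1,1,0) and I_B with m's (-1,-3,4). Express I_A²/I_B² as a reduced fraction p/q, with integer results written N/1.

5/98

Shared (l₁,l₂,l₃)=(2,4,4): N and (l;000)² cancel in I_A²/I_B².
A: Δ = 2!·2!·6!/11! = 1/13860; Racah Σ t=1..2: t=1:−1/96 t=2:+1/72 = 1/288; ⇒ 3j(2 4 4; -1 1 0)² = 1/462, sgn +1
B: Δ = 2!·2!·6!/11! = 1/13860; Racah Σ t=1..1: t=1:−1/1440 = -1/1440; ⇒ 3j(2 4 4; -1 -3 4)² = 7/165, sgn -1
I_A²/I_B² = (1/462)/(7/165) = 5/98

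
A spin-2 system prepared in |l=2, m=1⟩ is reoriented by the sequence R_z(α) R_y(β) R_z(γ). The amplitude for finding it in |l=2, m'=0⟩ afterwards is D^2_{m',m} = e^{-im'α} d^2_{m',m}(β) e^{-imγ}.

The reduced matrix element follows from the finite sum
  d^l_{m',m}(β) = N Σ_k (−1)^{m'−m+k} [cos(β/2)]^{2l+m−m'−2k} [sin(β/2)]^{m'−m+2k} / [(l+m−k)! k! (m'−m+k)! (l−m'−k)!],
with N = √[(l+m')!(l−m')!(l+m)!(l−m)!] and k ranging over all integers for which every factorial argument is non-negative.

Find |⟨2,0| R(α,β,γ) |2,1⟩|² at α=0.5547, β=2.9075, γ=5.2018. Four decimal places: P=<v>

P=0.0764

Split into d^2_{0,1}(β=2.9075) × two z-phases.
With c≡cos(β/2)=0.116779 and s≡sin(β/2)=0.993158, N=[2·2·6·1]^{1/2}=4.898979
Admissible k: 1..2 (factorial args all ≥0)
  k=1: (−1)^0·4.8990/(2)·0.1168^3·0.9932^1 = +0.003874
  k=2: (−1)^1·4.8990/(2)·0.1168^1·0.9932^3 = -0.280218
d^2_{0,1}(2.9075) = +0.003874 -0.280218 = -0.276344
|D^2_{0,1}|² = |d^2_{0,1}(β)|² = (-0.276344)² = 0.076366 (the z-rotation phases have unit modulus)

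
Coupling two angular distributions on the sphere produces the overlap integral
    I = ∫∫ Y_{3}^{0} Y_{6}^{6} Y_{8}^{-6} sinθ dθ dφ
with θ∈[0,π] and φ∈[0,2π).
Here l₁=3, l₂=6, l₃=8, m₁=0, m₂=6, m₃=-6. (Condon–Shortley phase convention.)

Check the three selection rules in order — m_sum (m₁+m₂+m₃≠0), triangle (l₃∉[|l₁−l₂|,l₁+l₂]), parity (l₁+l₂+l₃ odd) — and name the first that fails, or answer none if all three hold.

parity

azimuthal sum: 0 + 6 − 6 = 0  ✓
3 ≤ 8 ≤ 9 (triangle on l)  ✓
L = 3 + 6 + 8 = 17 (odd)  ✗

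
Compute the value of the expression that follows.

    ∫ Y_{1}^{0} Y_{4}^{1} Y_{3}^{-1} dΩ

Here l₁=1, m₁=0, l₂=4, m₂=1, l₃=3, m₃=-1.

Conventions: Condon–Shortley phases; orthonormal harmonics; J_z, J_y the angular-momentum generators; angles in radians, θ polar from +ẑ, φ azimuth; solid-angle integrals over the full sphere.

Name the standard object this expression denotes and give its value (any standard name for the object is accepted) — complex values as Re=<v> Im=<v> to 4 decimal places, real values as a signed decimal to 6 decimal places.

Gaunt coefficient, -0.238414

This is a Gaunt coefficient — the integral of a triple product of spherical harmonics over the sphere.
m-sum 0 ✓  L=8 even ✓  3≤3≤5 ✓
Π(2lᵢ+1) = 3×9×7 = 189
triangle coeff Δ(1,4,3) = 1/252
Σ_t [1,1]: t=1:−1/36 = -1/36
(3j)²=4/63 [(1 4 3; 0 0 0)], sign=+1
Σ_t [1,1]: t=1:−1/48 = -1/48
(3j)²=5/84 [(1 4 3; 0 1 -1)], sign=-1
⇒ 4πI² = 5/7
I = (-1)√(5/7/(4π)) = -0.23841361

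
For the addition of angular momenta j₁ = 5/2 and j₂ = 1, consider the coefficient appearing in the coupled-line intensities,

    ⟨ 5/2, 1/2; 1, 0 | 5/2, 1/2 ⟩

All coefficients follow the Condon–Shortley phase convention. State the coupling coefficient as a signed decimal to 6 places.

triangle: 1!×4!×1!/7! = 24/5040
(j±m)!: 3!×2!×1!×1!×3!×2! = 144
prefactor² = (2J+1)×Δ×N² = 144/35
  k=0: +1/(0!×1!×2!×1!×2!×0!) = 1/4
  k=1: −1/(1!×0!×1!×0!×3!×1!) = -1/6
Σ = 1/12  ⇒  CG² = 144/35×(1/12)² = 1/35
CG = +√(1/35) = +0.169031

+0.169031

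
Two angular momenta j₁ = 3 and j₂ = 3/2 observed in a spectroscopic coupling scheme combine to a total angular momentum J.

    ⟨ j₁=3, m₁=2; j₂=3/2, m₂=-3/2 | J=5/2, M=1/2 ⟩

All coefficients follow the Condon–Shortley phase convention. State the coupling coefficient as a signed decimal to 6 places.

+0.654654  (= +√(3/7))

triangle: 2!×4!×1!/8! = 48/40320
(j±m)!: 5!×1!×0!×3!×3!×2! = 8640
prefactor² = (2J+1)×Δ×N² = 432/7
  k=0: +1/(0!×2!×1!×0!×3!×1!) = 1/12
Σ = 1/12  ⇒  CG² = 432/7×(1/12)² = 3/7
CG = +√(3/7) = +0.654654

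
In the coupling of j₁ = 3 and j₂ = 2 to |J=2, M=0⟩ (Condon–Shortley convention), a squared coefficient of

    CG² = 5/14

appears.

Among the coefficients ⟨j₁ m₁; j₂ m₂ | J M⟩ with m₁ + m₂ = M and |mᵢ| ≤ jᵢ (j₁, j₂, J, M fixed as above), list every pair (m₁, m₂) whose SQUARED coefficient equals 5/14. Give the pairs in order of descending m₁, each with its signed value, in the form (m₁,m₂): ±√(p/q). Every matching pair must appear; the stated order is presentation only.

Admissible pairs with m₁+m₂ = M = 0: (-2,2), (-1,1), (0,0), (1,-1), (2,-2)
  (m₁,m₂)=(2,-2): CG² = 5/14, CG = +√(5/14)   ← matches the target
  (m₁,m₂)=(1,-1): CG² = 1/7, CG = −√(1/7)
  (m₁,m₂)=(0,0): CG² = 0/1, CG = 0
  (m₁,m₂)=(-1,1): CG² = 1/7, CG = +√(1/7)
  (m₁,m₂)=(-2,2): CG² = 5/14, CG = −√(5/14)   ← matches the target
Pairs with CG² = 5/14: (2,-2): +√(5/14); (-2,2): −√(5/14)

(2,-2): +√(5/14); (-2,2): −√(5/14)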